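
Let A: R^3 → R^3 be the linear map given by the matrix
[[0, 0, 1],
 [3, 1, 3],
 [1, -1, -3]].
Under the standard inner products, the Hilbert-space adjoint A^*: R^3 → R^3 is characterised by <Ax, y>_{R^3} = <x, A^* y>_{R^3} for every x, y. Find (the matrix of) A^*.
A^* = A^T =
[[0, 3, 1],
 [0, 1, -1],
 [1, 3, -3]]

For real matrices with standard dot products, the defining identity <Ax, y> = <x, A^* y> gives (Ax)^T y = x^T (A^*) y, i.e. x^T A^T y = x^T (A^*) y. Since this holds for all x, y, we must have A^* = A^T. Therefore
A^* =
[[0, 3, 1],
 [0, 1, -1],
 [1, 3, -3]].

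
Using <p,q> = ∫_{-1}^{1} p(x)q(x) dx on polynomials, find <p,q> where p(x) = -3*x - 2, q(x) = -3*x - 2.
<p,q> = 14

Expand the product: p(x)·q(x) = 9*x^2 + 12*x + 4.
∫_{-1}^{1} of each monomial x^k gives [2/(k+1) if k even, 0 if k odd]. Integrating term-by-term (or equivalently evaluating the antiderivative F(x) = 3*x^3 + 6*x^2 + 4*x at the endpoints):
  F(1) − F(−1) = 13 − (-1) = 14.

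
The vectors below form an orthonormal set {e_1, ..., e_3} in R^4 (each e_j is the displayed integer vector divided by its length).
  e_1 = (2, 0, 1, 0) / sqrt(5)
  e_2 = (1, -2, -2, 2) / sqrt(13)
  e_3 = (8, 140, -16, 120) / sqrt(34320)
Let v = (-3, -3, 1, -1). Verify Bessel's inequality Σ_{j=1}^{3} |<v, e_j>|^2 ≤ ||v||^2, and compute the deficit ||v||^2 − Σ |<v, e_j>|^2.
Σ |<v, e_j>|^2 = 491/33; ||v||^2 = 20; deficit = 169/33

Write each e_j = u_j / sqrt(<u_j, u_j>) where u_j is the displayed integer vector. Then <v, e_j> = <v, u_j> / sqrt(<u_j, u_j>), so |<v, e_j>|^2 = <v, u_j>^2 / <u_j, u_j>.
Coefficients: <v, e_1> = -5/sqrt(5), <v, e_2> = -1/sqrt(13), <v, e_3> = -580/sqrt(34320).
Square and sum: Σ |<v, e_j>|^2 = 491/33.
Compute ||v||^2 = v·v = 20.
Deficit = 20 − 491/33 = 169/33 ≥ 0, confirming Bessel's inequality. (The deficit equals ||v − Σ <v,e_j> e_j||^2, the squared distance from v to span{e_j}.)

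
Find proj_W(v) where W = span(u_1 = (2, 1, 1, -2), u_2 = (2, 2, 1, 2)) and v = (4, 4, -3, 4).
proj_W(v) = (314/121, 364/121, 157/121, 514/121)

Set up U = [u_1 | ... | u_2] ∈ R^(4×2). The projector onto W = col(U) is P = U (U^T U)^(-1) U^T.
Compute U^T U =
  [10, 3]
  [3, 13],
and U^T v = (1, 21).
Solve U^T U · c = U^T v for the coefficients: c = (-50/121, 207/121). The projection is proj_W(v) = U c.
Check: (v - proj_W(v)) · u_1 = 0  (should be 0).
Check: (v - proj_W(v)) · u_2 = 0  (should be 0).
Result: proj_W(v) = (314/121, 364/121, 157/121, 514/121).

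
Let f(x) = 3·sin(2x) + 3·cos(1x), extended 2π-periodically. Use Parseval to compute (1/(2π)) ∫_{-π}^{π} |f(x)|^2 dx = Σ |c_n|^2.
Σ |c_n|^2 = 9

Expand |f|^2 and use orthogonality of {sin(nx), cos(mx)} on [-π, π]:
  ∫_{-π}^{π} sin(nx)^2 dx = π, ∫ cos(mx)^2 dx = π, and cross terms integrate to 0.
So ∫_{-π}^{π} f(x)^2 dx = 3^2 · π + 3^2 · π = (9 + 9)π.
Divide by 2π: (9 + 9)/2 = 9.
By Parseval, this equals Σ |c_n|^2.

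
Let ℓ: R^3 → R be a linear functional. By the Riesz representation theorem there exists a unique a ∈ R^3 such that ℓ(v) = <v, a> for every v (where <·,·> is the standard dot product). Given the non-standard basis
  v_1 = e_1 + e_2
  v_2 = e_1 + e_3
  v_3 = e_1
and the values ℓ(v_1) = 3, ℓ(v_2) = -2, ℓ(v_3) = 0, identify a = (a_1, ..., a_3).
a = (0, 3, -2)

Write a = (a_1, ..., a_3) in the standard basis. For each basis vector v_i, ℓ(v_i) = <v_i, a> is a linear equation in the a_j's. Collect the n equations into a matrix system V a = ℓ, where row i of V is v_i (expressed in the standard basis). Since V is invertible (lower-triangular with 1s on the diagonal, up to permutation), solve by back-substitution:
  V =
[[1, 1, 0],
 [1, 0, 1],
 [1, 0, 0]]
  V a = (3, -2, 0)
Solving gives a = (0, 3, -2).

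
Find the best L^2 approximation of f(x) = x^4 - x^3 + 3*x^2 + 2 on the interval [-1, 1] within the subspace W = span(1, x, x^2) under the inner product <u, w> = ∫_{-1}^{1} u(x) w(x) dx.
g(x) = 27*x^2/7 - 3*x/5 + 67/35

The best approximation g ∈ W is the orthogonal projection of f onto W. Writing g = a_0 + a_1 x + a_2 x^2, the coefficients solve the normal equations G · a = b where
  G_{ij} = <φ_i, φ_j> and b_i = <f, φ_i>, with φ_0 = 1, φ_1 = x, φ_2 = x^2.
G =
  [2, 0, 2/3]
  [0, 2/3, 0]
  [2/3, 0, 2/5],
b = (32/5, -2/5, 296/105).
Solving gives a_0 = 67/35, a_1 = -3/5, a_2 = 27/7, so
  g(x) = 27*x^2/7 - 3*x/5 + 67/35.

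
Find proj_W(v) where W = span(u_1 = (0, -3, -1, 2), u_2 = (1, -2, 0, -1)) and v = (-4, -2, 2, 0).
proj_W(v) = (-4/17, -10/17, -6/17, 16/17)

Set up U = [u_1 | ... | u_2] ∈ R^(4×2). The projector onto W = col(U) is P = U (U^T U)^(-1) U^T.
Compute U^T U =
  [14, 4]
  [4, 6],
and U^T v = (4, 0).
Solve U^T U · c = U^T v for the coefficients: c = (6/17, -4/17). The projection is proj_W(v) = U c.
Check: (v - proj_W(v)) · u_1 = 0  (should be 0).
Check: (v - proj_W(v)) · u_2 = 0  (should be 0).
Result: proj_W(v) = (-4/17, -10/17, -6/17, 16/17).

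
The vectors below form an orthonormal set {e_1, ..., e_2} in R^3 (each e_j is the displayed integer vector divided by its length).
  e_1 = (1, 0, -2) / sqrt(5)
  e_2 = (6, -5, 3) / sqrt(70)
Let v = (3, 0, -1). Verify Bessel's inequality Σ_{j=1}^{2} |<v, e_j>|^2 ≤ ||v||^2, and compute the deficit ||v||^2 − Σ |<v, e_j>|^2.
Σ |<v, e_j>|^2 = 115/14; ||v||^2 = 10; deficit = 25/14

Write each e_j = u_j / sqrt(<u_j, u_j>) where u_j is the displayed integer vector. Then <v, e_j> = <v, u_j> / sqrt(<u_j, u_j>), so |<v, e_j>|^2 = <v, u_j>^2 / <u_j, u_j>.
Coefficients: <v, e_1> = 5/sqrt(5), <v, e_2> = 15/sqrt(70).
Square and sum: Σ |<v, e_j>|^2 = 115/14.
Compute ||v||^2 = v·v = 10.
Deficit = 10 − 115/14 = 25/14 ≥ 0, confirming Bessel's inequality. (The deficit equals ||v − Σ <v,e_j> e_j||^2, the squared distance from v to span{e_j}.)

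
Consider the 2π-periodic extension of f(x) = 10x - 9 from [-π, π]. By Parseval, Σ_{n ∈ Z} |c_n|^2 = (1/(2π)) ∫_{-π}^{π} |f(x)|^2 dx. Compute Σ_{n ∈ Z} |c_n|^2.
Σ |c_n|^2 = 100π^2/3 + 81

Expand and integrate term by term over [-π, π]:
  ∫ (10x)^2 dx = 100·(2π^3/3); ∫ 2·10·(-9)·x dx = 0 (odd integrand); ∫ (-9)^2 dx = 81·2π.
So (1/(2π)) ∫_{-π}^{π} (10x - 9)^2 dx = 100π^2/3 + 81 = 100π^2/3 + 81.
Parseval ⇒ Σ |c_n|^2 = 100π^2/3 + 81.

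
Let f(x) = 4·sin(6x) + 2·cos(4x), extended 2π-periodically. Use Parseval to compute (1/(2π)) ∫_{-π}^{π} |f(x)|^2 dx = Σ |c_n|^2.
Σ |c_n|^2 = 10

Expand |f|^2 and use orthogonality of {sin(nx), cos(mx)} on [-π, π]:
  ∫_{-π}^{π} sin(nx)^2 dx = π, ∫ cos(mx)^2 dx = π, and cross terms integrate to 0.
So ∫_{-π}^{π} f(x)^2 dx = 4^2 · π + 2^2 · π = (16 + 4)π.
Divide by 2π: (16 + 4)/2 = 10.
By Parseval, this equals Σ |c_n|^2.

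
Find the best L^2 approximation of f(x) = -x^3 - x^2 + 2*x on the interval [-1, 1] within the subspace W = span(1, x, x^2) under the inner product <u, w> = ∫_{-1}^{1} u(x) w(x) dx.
g(x) = -x^2 + 7*x/5

The best approximation g ∈ W is the orthogonal projection of f onto W. Writing g = a_0 + a_1 x + a_2 x^2, the coefficients solve the normal equations G · a = b where
  G_{ij} = <φ_i, φ_j> and b_i = <f, φ_i>, with φ_0 = 1, φ_1 = x, φ_2 = x^2.
G =
  [2, 0, 2/3]
  [0, 2/3, 0]
  [2/3, 0, 2/5],
b = (-2/3, 14/15, -2/5).
Solving gives a_0 = 0, a_1 = 7/5, a_2 = -1, so
  g(x) = -x^2 + 7*x/5.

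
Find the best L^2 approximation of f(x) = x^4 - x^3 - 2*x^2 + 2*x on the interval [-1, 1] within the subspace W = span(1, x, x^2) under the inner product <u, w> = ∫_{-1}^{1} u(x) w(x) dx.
g(x) = -8*x^2/7 + 7*x/5 - 3/35

The best approximation g ∈ W is the orthogonal projection of f onto W. Writing g = a_0 + a_1 x + a_2 x^2, the coefficients solve the normal equations G · a = b where
  G_{ij} = <φ_i, φ_j> and b_i = <f, φ_i>, with φ_0 = 1, φ_1 = x, φ_2 = x^2.
G =
  [2, 0, 2/3]
  [0, 2/3, 0]
  [2/3, 0, 2/5],
b = (-14/15, 14/15, -18/35).
Solving gives a_0 = -3/35, a_1 = 7/5, a_2 = -8/7, so
  g(x) = -8*x^2/7 + 7*x/5 - 3/35.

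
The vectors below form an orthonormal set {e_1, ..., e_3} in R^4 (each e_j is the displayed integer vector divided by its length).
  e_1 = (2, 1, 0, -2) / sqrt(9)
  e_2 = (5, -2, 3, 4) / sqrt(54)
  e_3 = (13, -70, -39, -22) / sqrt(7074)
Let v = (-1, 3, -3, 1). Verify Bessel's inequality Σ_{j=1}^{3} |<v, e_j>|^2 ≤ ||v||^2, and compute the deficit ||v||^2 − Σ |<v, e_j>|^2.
Σ |<v, e_j>|^2 = 939/131; ||v||^2 = 20; deficit = 1681/131

Write each e_j = u_j / sqrt(<u_j, u_j>) where u_j is the displayed integer vector. Then <v, e_j> = <v, u_j> / sqrt(<u_j, u_j>), so |<v, e_j>|^2 = <v, u_j>^2 / <u_j, u_j>.
Coefficients: <v, e_1> = -1/sqrt(9), <v, e_2> = -16/sqrt(54), <v, e_3> = -128/sqrt(7074).
Square and sum: Σ |<v, e_j>|^2 = 939/131.
Compute ||v||^2 = v·v = 20.
Deficit = 20 − 939/131 = 1681/131 ≥ 0, confirming Bessel's inequality. (The deficit equals ||v − Σ <v,e_j> e_j||^2, the squared distance from v to span{e_j}.)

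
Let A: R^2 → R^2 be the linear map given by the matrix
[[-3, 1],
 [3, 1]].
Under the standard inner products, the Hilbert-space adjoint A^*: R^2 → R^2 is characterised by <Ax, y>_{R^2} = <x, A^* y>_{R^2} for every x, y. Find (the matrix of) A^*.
A^* = A^T =
[[-3, 3],
 [1, 1]]

For real matrices with standard dot products, the defining identity <Ax, y> = <x, A^* y> gives (Ax)^T y = x^T (A^*) y, i.e. x^T A^T y = x^T (A^*) y. Since this holds for all x, y, we must have A^* = A^T. Therefore
A^* =
[[-3, 3],
 [1, 1]].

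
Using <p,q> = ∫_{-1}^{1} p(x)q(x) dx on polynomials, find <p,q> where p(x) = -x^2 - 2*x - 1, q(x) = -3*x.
<p,q> = 4

Expand the product: p(x)·q(x) = 3*x^3 + 6*x^2 + 3*x.
∫_{-1}^{1} of each monomial x^k gives [2/(k+1) if k even, 0 if k odd]. Integrating term-by-term (or equivalently evaluating the antiderivative F(x) = 3*x^4/4 + 2*x^3 + 3*x^2/2 at the endpoints):
  F(1) − F(−1) = 17/4 − (1/4) = 4.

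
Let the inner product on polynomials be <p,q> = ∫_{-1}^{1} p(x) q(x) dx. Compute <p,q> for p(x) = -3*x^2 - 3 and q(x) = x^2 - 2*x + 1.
<p,q> = -56/5

Expand the product: p(x)·q(x) = -3*x^4 + 6*x^3 - 6*x^2 + 6*x - 3.
∫_{-1}^{1} of each monomial x^k gives [2/(k+1) if k even, 0 if k odd]. Integrating term-by-term (or equivalently evaluating the antiderivative F(x) = -3*x^5/5 + 3*x^4/2 - 2*x^3 + 3*x^2 - 3*x at the endpoints):
  F(1) − F(−1) = -11/10 − (101/10) = -56/5.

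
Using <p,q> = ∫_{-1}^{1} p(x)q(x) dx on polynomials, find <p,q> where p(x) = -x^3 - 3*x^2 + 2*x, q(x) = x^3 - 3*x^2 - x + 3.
<p,q> = -296/105

Expand the product: p(x)·q(x) = -x^6 + 12*x^4 - 6*x^3 - 11*x^2 + 6*x.
∫_{-1}^{1} of each monomial x^k gives [2/(k+1) if k even, 0 if k odd]. Integrating term-by-term (or equivalently evaluating the antiderivative F(x) = -x^7/7 + 12*x^5/5 - 3*x^4/2 - 11*x^3/3 + 3*x^2 at the endpoints):
  F(1) − F(−1) = 19/210 − (611/210) = -296/105.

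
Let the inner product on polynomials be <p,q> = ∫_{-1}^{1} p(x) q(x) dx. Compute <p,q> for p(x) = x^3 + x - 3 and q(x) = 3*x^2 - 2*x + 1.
<p,q> = -212/15

Expand the product: p(x)·q(x) = 3*x^5 - 2*x^4 + 4*x^3 - 11*x^2 + 7*x - 3.
∫_{-1}^{1} of each monomial x^k gives [2/(k+1) if k even, 0 if k odd]. Integrating term-by-term (or equivalently evaluating the antiderivative F(x) = x^6/2 - 2*x^5/5 + x^4 - 11*x^3/3 + 7*x^2/2 - 3*x at the endpoints):
  F(1) − F(−1) = -31/15 − (181/15) = -212/15.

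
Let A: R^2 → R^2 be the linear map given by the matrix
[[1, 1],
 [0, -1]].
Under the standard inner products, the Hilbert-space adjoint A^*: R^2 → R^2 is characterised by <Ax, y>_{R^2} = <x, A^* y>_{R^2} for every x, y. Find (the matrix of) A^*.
A^* = A^T =
[[1, 0],
 [1, -1]]

For real matrices with standard dot products, the defining identity <Ax, y> = <x, A^* y> gives (Ax)^T y = x^T (A^*) y, i.e. x^T A^T y = x^T (A^*) y. Since this holds for all x, y, we must have A^* = A^T. Therefore
A^* =
[[1, 0],
 [1, -1]].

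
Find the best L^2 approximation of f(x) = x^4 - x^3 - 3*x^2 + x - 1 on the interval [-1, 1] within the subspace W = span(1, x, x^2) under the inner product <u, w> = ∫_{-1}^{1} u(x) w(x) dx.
g(x) = -15*x^2/7 + 2*x/5 - 38/35

The best approximation g ∈ W is the orthogonal projection of f onto W. Writing g = a_0 + a_1 x + a_2 x^2, the coefficients solve the normal equations G · a = b where
  G_{ij} = <φ_i, φ_j> and b_i = <f, φ_i>, with φ_0 = 1, φ_1 = x, φ_2 = x^2.
G =
  [2, 0, 2/3]
  [0, 2/3, 0]
  [2/3, 0, 2/5],
b = (-18/5, 4/15, -166/105).
Solving gives a_0 = -38/35, a_1 = 2/5, a_2 = -15/7, so
  g(x) = -15*x^2/7 + 2*x/5 - 38/35.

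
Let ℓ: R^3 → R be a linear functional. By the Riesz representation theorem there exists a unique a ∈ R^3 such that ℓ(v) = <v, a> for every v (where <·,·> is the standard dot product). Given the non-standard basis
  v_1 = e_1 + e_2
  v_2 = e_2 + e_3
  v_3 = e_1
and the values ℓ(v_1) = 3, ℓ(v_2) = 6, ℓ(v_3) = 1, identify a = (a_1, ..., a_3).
a = (1, 2, 4)

Write a = (a_1, ..., a_3) in the standard basis. For each basis vector v_i, ℓ(v_i) = <v_i, a> is a linear equation in the a_j's. Collect the n equations into a matrix system V a = ℓ, where row i of V is v_i (expressed in the standard basis). Since V is invertible (lower-triangular with 1s on the diagonal, up to permutation), solve by back-substitution:
  V =
[[1, 1, 0],
 [0, 1, 1],
 [1, 0, 0]]
  V a = (3, 6, 1)
Solving gives a = (1, 2, 4).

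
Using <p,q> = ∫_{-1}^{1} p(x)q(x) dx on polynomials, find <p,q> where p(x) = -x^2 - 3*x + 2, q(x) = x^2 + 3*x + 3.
<p,q> = 74/15

Expand the product: p(x)·q(x) = -x^4 - 6*x^3 - 10*x^2 - 3*x + 6.
∫_{-1}^{1} of each monomial x^k gives [2/(k+1) if k even, 0 if k odd]. Integrating term-by-term (or equivalently evaluating the antiderivative F(x) = -x^5/5 - 3*x^4/2 - 10*x^3/3 - 3*x^2/2 + 6*x at the endpoints):
  F(1) − F(−1) = -8/15 − (-82/15) = 74/15.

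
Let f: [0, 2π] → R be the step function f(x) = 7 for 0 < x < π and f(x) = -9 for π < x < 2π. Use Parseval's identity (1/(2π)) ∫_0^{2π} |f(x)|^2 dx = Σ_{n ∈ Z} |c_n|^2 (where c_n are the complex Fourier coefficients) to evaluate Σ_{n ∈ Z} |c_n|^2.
Σ |c_n|^2 = 65

Parseval equates the L^2 energy of f (normalised by 1/(2π)) with the ℓ^2 sum of its Fourier coefficients: (1/(2π)) ∫_0^{2π} |f|^2 = Σ |c_n|^2.
Compute the left side: (1/(2π)) [∫_0^π 7^2 dx + ∫_π^{2π} (-9)^2 dx] = (1/(2π)) · (49π + 81π) = (49 + 81)/2 = 65.
So Σ_{n ∈ Z} |c_n|^2 = 65.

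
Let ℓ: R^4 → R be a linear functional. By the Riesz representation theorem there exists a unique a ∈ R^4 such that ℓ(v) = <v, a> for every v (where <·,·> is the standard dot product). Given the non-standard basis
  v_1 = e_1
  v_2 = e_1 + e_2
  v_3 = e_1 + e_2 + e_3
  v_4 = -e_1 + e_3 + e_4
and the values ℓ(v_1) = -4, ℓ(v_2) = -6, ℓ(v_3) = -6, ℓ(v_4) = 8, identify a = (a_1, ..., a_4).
a = (-4, -2, 0, 4)

Write a = (a_1, ..., a_4) in the standard basis. For each basis vector v_i, ℓ(v_i) = <v_i, a> is a linear equation in the a_j's. Collect the n equations into a matrix system V a = ℓ, where row i of V is v_i (expressed in the standard basis). Since V is invertible (lower-triangular with 1s on the diagonal, up to permutation), solve by back-substitution:
  V =
[[1, 0, 0, 0],
 [1, 1, 0, 0],
 [1, 1, 1, 0],
 [-1, 0, 1, 1]]
  V a = (-4, -6, -6, 8)
Solving gives a = (-4, -2, 0, 4).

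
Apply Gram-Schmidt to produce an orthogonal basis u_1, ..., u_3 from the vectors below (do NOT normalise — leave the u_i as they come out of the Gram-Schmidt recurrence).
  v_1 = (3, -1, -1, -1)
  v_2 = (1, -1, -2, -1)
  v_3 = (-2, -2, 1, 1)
Orthogonal basis:
  u_1 = (3, -1, -1, -1)
  u_2 = (-3/4, -5/12, -17/12, -5/12)
  u_3 = (-13/35, -17/7, 26/35, 4/7)

Apply the Gram-Schmidt recurrence
  u_1 = v_1
  u_i = v_i − Σ_{j<i} ((v_i · u_j) / (u_j · u_j)) · u_j.

Step by step this gives:
  u_1 = (3, -1, -1, -1)
  u_2 = (-3/4, -5/12, -17/12, -5/12)
  u_3 = (-13/35, -17/7, 26/35, 4/7)

Orthogonality check:
  u_2 · u_1 = 0 (should be 0)
  u_3 · u_1 = 0 (should be 0)
  u_3 · u_2 = 0 (should be 0)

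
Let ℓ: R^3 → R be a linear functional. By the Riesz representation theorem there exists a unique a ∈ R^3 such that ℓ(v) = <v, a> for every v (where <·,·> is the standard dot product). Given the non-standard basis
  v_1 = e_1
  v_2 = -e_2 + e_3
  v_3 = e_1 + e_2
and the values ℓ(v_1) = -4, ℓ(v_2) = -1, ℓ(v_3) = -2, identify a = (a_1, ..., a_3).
a = (-4, 2, 1)

Write a = (a_1, ..., a_3) in the standard basis. For each basis vector v_i, ℓ(v_i) = <v_i, a> is a linear equation in the a_j's. Collect the n equations into a matrix system V a = ℓ, where row i of V is v_i (expressed in the standard basis). Since V is invertible (lower-triangular with 1s on the diagonal, up to permutation), solve by back-substitution:
  V =
[[1, 0, 0],
 [0, -1, 1],
 [1, 1, 0]]
  V a = (-4, -1, -2)
Solving gives a = (-4, 2, 1).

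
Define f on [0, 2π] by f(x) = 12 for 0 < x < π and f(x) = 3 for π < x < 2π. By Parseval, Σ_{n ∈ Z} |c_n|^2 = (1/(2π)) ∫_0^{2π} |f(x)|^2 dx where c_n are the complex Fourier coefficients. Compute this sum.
Σ |c_n|^2 = 153/2

Parseval equates the L^2 energy of f (normalised by 1/(2π)) with the ℓ^2 sum of its Fourier coefficients: (1/(2π)) ∫_0^{2π} |f|^2 = Σ |c_n|^2.
Compute the left side: (1/(2π)) [∫_0^π 12^2 dx + ∫_π^{2π} 3^2 dx] = (1/(2π)) · (144π + 9π) = (144 + 9)/2 = 153/2.
So Σ_{n ∈ Z} |c_n|^2 = 153/2.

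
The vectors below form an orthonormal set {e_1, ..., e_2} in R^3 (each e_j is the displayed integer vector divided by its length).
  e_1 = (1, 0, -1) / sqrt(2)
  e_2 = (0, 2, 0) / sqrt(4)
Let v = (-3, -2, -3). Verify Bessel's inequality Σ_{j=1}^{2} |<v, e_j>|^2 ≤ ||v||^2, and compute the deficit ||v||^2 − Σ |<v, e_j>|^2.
Σ |<v, e_j>|^2 = 4; ||v||^2 = 22; deficit = 18

Write each e_j = u_j / sqrt(<u_j, u_j>) where u_j is the displayed integer vector. Then <v, e_j> = <v, u_j> / sqrt(<u_j, u_j>), so |<v, e_j>|^2 = <v, u_j>^2 / <u_j, u_j>.
Coefficients: <v, e_1> = 0/sqrt(2), <v, e_2> = -4/sqrt(4).
Square and sum: Σ |<v, e_j>|^2 = 4.
Compute ||v||^2 = v·v = 22.
Deficit = 22 − 4 = 18 ≥ 0, confirming Bessel's inequality. (The deficit equals ||v − Σ <v,e_j> e_j||^2, the squared distance from v to span{e_j}.)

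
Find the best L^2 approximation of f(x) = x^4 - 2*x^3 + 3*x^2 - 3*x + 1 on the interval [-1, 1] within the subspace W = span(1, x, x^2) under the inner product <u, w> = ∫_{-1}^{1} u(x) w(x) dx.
g(x) = 27*x^2/7 - 21*x/5 + 32/35

The best approximation g ∈ W is the orthogonal projection of f onto W. Writing g = a_0 + a_1 x + a_2 x^2, the coefficients solve the normal equations G · a = b where
  G_{ij} = <φ_i, φ_j> and b_i = <f, φ_i>, with φ_0 = 1, φ_1 = x, φ_2 = x^2.
G =
  [2, 0, 2/3]
  [0, 2/3, 0]
  [2/3, 0, 2/5],
b = (22/5, -14/5, 226/105).
Solving gives a_0 = 32/35, a_1 = -21/5, a_2 = 27/7, so
  g(x) = 27*x^2/7 - 21*x/5 + 32/35.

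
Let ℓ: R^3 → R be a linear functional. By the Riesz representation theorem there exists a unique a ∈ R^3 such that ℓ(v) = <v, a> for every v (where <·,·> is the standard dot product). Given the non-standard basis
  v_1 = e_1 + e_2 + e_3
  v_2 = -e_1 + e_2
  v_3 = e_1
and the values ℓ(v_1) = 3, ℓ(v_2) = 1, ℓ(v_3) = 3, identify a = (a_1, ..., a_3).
a = (3, 4, -4)

Write a = (a_1, ..., a_3) in the standard basis. For each basis vector v_i, ℓ(v_i) = <v_i, a> is a linear equation in the a_j's. Collect the n equations into a matrix system V a = ℓ, where row i of V is v_i (expressed in the standard basis). Since V is invertible (lower-triangular with 1s on the diagonal, up to permutation), solve by back-substitution:
  V =
[[1, 1, 1],
 [-1, 1, 0],
 [1, 0, 0]]
  V a = (3, 1, 3)
Solving gives a = (3, 4, -4).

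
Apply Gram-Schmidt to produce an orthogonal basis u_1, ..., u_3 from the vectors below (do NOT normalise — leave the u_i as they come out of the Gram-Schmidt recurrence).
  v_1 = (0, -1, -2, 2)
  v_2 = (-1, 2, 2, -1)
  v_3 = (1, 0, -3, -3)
Orthogonal basis:
  u_1 = (0, -1, -2, 2)
  u_2 = (-1, 10/9, 2/9, 7/9)
  u_3 = (-5/13, 20/13, -35/13, -25/13)

Apply the Gram-Schmidt recurrence
  u_1 = v_1
  u_i = v_i − Σ_{j<i} ((v_i · u_j) / (u_j · u_j)) · u_j.

Step by step this gives:
  u_1 = (0, -1, -2, 2)
  u_2 = (-1, 10/9, 2/9, 7/9)
  u_3 = (-5/13, 20/13, -35/13, -25/13)

Orthogonality check:
  u_2 · u_1 = 0 (should be 0)
  u_3 · u_1 = 0 (should be 0)
  u_3 · u_2 = 0 (should be 0)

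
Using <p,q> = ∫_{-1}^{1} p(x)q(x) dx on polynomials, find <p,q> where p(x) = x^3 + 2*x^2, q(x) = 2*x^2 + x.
<p,q> = 2

Expand the product: p(x)·q(x) = 2*x^5 + 5*x^4 + 2*x^3.
∫_{-1}^{1} of each monomial x^k gives [2/(k+1) if k even, 0 if k odd]. Integrating term-by-term (or equivalently evaluating the antiderivative F(x) = x^6/3 + x^5 + x^4/2 at the endpoints):
  F(1) − F(−1) = 11/6 − (-1/6) = 2.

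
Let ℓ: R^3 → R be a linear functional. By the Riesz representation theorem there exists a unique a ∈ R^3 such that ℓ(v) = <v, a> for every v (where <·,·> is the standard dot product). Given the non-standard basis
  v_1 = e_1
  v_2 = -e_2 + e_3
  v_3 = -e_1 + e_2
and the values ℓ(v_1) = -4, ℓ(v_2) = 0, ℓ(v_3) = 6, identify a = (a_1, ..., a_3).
a = (-4, 2, 2)

Write a = (a_1, ..., a_3) in the standard basis. For each basis vector v_i, ℓ(v_i) = <v_i, a> is a linear equation in the a_j's. Collect the n equations into a matrix system V a = ℓ, where row i of V is v_i (expressed in the standard basis). Since V is invertible (lower-triangular with 1s on the diagonal, up to permutation), solve by back-substitution:
  V =
[[1, 0, 0],
 [0, -1, 1],
 [-1, 1, 0]]
  V a = (-4, 0, 6)
Solving gives a = (-4, 2, 2).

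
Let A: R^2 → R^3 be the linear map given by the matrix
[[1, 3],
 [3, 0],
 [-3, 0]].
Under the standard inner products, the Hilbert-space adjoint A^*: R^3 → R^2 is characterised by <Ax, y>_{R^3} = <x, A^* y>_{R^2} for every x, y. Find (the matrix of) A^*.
A^* = A^T =
[[1, 3, -3],
 [3, 0, 0]]

For real matrices with standard dot products, the defining identity <Ax, y> = <x, A^* y> gives (Ax)^T y = x^T (A^*) y, i.e. x^T A^T y = x^T (A^*) y. Since this holds for all x, y, we must have A^* = A^T. Therefore
A^* =
[[1, 3, -3],
 [3, 0, 0]].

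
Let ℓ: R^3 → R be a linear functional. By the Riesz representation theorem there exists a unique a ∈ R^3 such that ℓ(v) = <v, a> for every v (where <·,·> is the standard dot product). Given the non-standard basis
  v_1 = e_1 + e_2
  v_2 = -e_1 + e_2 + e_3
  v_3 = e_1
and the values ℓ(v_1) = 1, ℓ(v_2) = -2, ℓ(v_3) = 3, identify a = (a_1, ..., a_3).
a = (3, -2, 3)

Write a = (a_1, ..., a_3) in the standard basis. For each basis vector v_i, ℓ(v_i) = <v_i, a> is a linear equation in the a_j's. Collect the n equations into a matrix system V a = ℓ, where row i of V is v_i (expressed in the standard basis). Since V is invertible (lower-triangular with 1s on the diagonal, up to permutation), solve by back-substitution:
  V =
[[1, 1, 0],
 [-1, 1, 1],
 [1, 0, 0]]
  V a = (1, -2, 3)
Solving gives a = (3, -2, 3).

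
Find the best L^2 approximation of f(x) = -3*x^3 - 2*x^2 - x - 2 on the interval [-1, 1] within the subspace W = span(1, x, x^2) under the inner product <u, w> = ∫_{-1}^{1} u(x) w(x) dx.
g(x) = -2*x^2 - 14*x/5 - 2

The best approximation g ∈ W is the orthogonal projection of f onto W. Writing g = a_0 + a_1 x + a_2 x^2, the coefficients solve the normal equations G · a = b where
  G_{ij} = <φ_i, φ_j> and b_i = <f, φ_i>, with φ_0 = 1, φ_1 = x, φ_2 = x^2.
G =
  [2, 0, 2/3]
  [0, 2/3, 0]
  [2/3, 0, 2/5],
b = (-16/3, -28/15, -32/15).
Solving gives a_0 = -2, a_1 = -14/5, a_2 = -2, so
  g(x) = -2*x^2 - 14*x/5 - 2.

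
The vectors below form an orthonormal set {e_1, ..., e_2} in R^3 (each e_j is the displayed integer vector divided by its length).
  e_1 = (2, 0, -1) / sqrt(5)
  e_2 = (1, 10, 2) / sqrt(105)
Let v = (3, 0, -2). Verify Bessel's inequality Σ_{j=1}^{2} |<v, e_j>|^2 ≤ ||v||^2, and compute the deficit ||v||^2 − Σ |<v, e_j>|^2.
Σ |<v, e_j>|^2 = 269/21; ||v||^2 = 13; deficit = 4/21

Write each e_j = u_j / sqrt(<u_j, u_j>) where u_j is the displayed integer vector. Then <v, e_j> = <v, u_j> / sqrt(<u_j, u_j>), so |<v, e_j>|^2 = <v, u_j>^2 / <u_j, u_j>.
Coefficients: <v, e_1> = 8/sqrt(5), <v, e_2> = -1/sqrt(105).
Square and sum: Σ |<v, e_j>|^2 = 269/21.
Compute ||v||^2 = v·v = 13.
Deficit = 13 − 269/21 = 4/21 ≥ 0, confirming Bessel's inequality. (The deficit equals ||v − Σ <v,e_j> e_j||^2, the squared distance from v to span{e_j}.)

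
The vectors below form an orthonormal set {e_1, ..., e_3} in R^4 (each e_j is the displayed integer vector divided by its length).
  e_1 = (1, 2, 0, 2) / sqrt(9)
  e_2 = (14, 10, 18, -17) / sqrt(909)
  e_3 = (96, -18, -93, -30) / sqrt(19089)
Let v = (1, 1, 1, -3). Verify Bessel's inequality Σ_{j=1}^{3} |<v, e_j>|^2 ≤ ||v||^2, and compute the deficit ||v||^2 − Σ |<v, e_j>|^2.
Σ |<v, e_j>|^2 = 227/21; ||v||^2 = 12; deficit = 25/21

Write each e_j = u_j / sqrt(<u_j, u_j>) where u_j is the displayed integer vector. Then <v, e_j> = <v, u_j> / sqrt(<u_j, u_j>), so |<v, e_j>|^2 = <v, u_j>^2 / <u_j, u_j>.
Coefficients: <v, e_1> = -3/sqrt(9), <v, e_2> = 93/sqrt(909), <v, e_3> = 75/sqrt(19089).
Square and sum: Σ |<v, e_j>|^2 = 227/21.
Compute ||v||^2 = v·v = 12.
Deficit = 12 − 227/21 = 25/21 ≥ 0, confirming Bessel's inequality. (The deficit equals ||v − Σ <v,e_j> e_j||^2, the squared distance from v to span{e_j}.)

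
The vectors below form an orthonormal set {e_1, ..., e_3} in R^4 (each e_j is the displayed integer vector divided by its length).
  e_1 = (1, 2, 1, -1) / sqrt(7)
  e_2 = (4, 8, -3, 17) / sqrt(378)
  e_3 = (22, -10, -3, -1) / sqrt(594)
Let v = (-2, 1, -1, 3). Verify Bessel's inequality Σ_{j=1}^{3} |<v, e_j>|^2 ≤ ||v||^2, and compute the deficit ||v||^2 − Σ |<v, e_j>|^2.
Σ |<v, e_j>|^2 = 164/11; ||v||^2 = 15; deficit = 1/11

Write each e_j = u_j / sqrt(<u_j, u_j>) where u_j is the displayed integer vector. Then <v, e_j> = <v, u_j> / sqrt(<u_j, u_j>), so |<v, e_j>|^2 = <v, u_j>^2 / <u_j, u_j>.
Coefficients: <v, e_1> = -4/sqrt(7), <v, e_2> = 54/sqrt(378), <v, e_3> = -54/sqrt(594).
Square and sum: Σ |<v, e_j>|^2 = 164/11.
Compute ||v||^2 = v·v = 15.
Deficit = 15 − 164/11 = 1/11 ≥ 0, confirming Bessel's inequality. (The deficit equals ||v − Σ <v,e_j> e_j||^2, the squared distance from v to span{e_j}.)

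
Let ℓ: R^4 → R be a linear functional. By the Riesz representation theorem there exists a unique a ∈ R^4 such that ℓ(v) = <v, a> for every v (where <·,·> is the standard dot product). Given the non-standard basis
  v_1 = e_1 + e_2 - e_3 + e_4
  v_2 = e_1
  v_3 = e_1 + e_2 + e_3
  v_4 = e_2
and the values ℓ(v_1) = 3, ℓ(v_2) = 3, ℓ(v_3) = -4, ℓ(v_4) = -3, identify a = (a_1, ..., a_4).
a = (3, -3, -4, -1)

Write a = (a_1, ..., a_4) in the standard basis. For each basis vector v_i, ℓ(v_i) = <v_i, a> is a linear equation in the a_j's. Collect the n equations into a matrix system V a = ℓ, where row i of V is v_i (expressed in the standard basis). Since V is invertible (lower-triangular with 1s on the diagonal, up to permutation), solve by back-substitution:
  V =
[[1, 1, -1, 1],
 [1, 0, 0, 0],
 [1, 1, 1, 0],
 [0, 1, 0, 0]]
  V a = (3, 3, -4, -3)
Solving gives a = (3, -3, -4, -1).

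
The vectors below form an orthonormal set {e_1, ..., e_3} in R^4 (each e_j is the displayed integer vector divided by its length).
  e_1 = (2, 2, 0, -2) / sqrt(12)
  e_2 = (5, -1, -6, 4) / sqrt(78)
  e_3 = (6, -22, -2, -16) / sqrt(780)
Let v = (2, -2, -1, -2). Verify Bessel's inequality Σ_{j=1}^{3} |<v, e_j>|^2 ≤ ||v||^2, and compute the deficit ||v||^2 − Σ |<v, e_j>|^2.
Σ |<v, e_j>|^2 = 13; ||v||^2 = 13; deficit = 0

Write each e_j = u_j / sqrt(<u_j, u_j>) where u_j is the displayed integer vector. Then <v, e_j> = <v, u_j> / sqrt(<u_j, u_j>), so |<v, e_j>|^2 = <v, u_j>^2 / <u_j, u_j>.
Coefficients: <v, e_1> = 4/sqrt(12), <v, e_2> = 10/sqrt(78), <v, e_3> = 90/sqrt(780).
Square and sum: Σ |<v, e_j>|^2 = 13.
Compute ||v||^2 = v·v = 13.
Deficit = 13 − 13 = 0 ≥ 0, confirming Bessel's inequality. (The deficit equals ||v − Σ <v,e_j> e_j||^2, the squared distance from v to span{e_j}.)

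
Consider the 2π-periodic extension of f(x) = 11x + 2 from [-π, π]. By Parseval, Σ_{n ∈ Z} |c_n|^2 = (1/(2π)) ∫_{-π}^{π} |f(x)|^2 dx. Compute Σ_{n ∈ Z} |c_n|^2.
Σ |c_n|^2 = 121π^2/3 + 4

Expand and integrate term by term over [-π, π]:
  ∫ (11x)^2 dx = 121·(2π^3/3); ∫ 2·11·(2)·x dx = 0 (odd integrand); ∫ 2^2 dx = 4·2π.
So (1/(2π)) ∫_{-π}^{π} (11x + 2)^2 dx = 121π^2/3 + 4 = 121π^2/3 + 4.
Parseval ⇒ Σ |c_n|^2 = 121π^2/3 + 4.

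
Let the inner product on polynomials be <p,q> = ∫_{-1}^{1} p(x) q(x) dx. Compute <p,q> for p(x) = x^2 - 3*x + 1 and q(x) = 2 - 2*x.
<p,q> = 28/3

Expand the product: p(x)·q(x) = -2*x^3 + 8*x^2 - 8*x + 2.
∫_{-1}^{1} of each monomial x^k gives [2/(k+1) if k even, 0 if k odd]. Integrating term-by-term (or equivalently evaluating the antiderivative F(x) = -x^4/2 + 8*x^3/3 - 4*x^2 + 2*x at the endpoints):
  F(1) − F(−1) = 1/6 − (-55/6) = 28/3.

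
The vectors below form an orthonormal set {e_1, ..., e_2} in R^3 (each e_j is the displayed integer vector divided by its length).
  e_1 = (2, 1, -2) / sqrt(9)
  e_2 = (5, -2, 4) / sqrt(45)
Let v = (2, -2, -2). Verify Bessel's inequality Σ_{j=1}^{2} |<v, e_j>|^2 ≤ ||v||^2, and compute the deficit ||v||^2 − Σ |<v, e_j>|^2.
Σ |<v, e_j>|^2 = 24/5; ||v||^2 = 12; deficit = 36/5

Write each e_j = u_j / sqrt(<u_j, u_j>) where u_j is the displayed integer vector. Then <v, e_j> = <v, u_j> / sqrt(<u_j, u_j>), so |<v, e_j>|^2 = <v, u_j>^2 / <u_j, u_j>.
Coefficients: <v, e_1> = 6/sqrt(9), <v, e_2> = 6/sqrt(45).
Square and sum: Σ |<v, e_j>|^2 = 24/5.
Compute ||v||^2 = v·v = 12.
Deficit = 12 − 24/5 = 36/5 ≥ 0, confirming Bessel's inequality. (The deficit equals ||v − Σ <v,e_j> e_j||^2, the squared distance from v to span{e_j}.)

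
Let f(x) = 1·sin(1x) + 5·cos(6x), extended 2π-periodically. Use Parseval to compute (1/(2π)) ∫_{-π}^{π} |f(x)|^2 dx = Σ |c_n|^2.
Σ |c_n|^2 = 13

Expand |f|^2 and use orthogonality of {sin(nx), cos(mx)} on [-π, π]:
  ∫_{-π}^{π} sin(nx)^2 dx = π, ∫ cos(mx)^2 dx = π, and cross terms integrate to 0.
So ∫_{-π}^{π} f(x)^2 dx = 1^2 · π + 5^2 · π = (1 + 25)π.
Divide by 2π: (1 + 25)/2 = 13.
By Parseval, this equals Σ |c_n|^2.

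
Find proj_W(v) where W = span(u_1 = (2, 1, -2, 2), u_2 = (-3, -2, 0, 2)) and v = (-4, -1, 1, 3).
proj_W(v) = (-146/41, -97/41, 2/41, 94/41)

Set up U = [u_1 | ... | u_2] ∈ R^(4×2). The projector onto W = col(U) is P = U (U^T U)^(-1) U^T.
Compute U^T U =
  [13, -4]
  [-4, 17],
and U^T v = (-5, 20).
Solve U^T U · c = U^T v for the coefficients: c = (-1/41, 48/41). The projection is proj_W(v) = U c.
Check: (v - proj_W(v)) · u_1 = 0  (should be 0).
Check: (v - proj_W(v)) · u_2 = 0  (should be 0).
Result: proj_W(v) = (-146/41, -97/41, 2/41, 94/41).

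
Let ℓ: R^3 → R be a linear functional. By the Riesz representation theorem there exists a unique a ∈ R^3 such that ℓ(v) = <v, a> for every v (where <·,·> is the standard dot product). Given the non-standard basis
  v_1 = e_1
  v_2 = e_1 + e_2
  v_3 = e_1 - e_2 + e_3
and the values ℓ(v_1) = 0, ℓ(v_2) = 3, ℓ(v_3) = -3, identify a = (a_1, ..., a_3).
a = (0, 3, 0)

Write a = (a_1, ..., a_3) in the standard basis. For each basis vector v_i, ℓ(v_i) = <v_i, a> is a linear equation in the a_j's. Collect the n equations into a matrix system V a = ℓ, where row i of V is v_i (expressed in the standard basis). Since V is invertible (lower-triangular with 1s on the diagonal, up to permutation), solve by back-substitution:
  V =
[[1, 0, 0],
 [1, 1, 0],
 [1, -1, 1]]
  V a = (0, 3, -3)
Solving gives a = (0, 3, 0).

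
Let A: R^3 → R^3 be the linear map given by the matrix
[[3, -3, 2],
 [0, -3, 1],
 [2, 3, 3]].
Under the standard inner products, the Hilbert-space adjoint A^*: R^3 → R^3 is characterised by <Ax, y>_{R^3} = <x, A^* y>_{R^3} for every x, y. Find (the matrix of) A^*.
A^* = A^T =
[[3, 0, 2],
 [-3, -3, 3],
 [2, 1, 3]]

For real matrices with standard dot products, the defining identity <Ax, y> = <x, A^* y> gives (Ax)^T y = x^T (A^*) y, i.e. x^T A^T y = x^T (A^*) y. Since this holds for all x, y, we must have A^* = A^T. Therefore
A^* =
[[3, 0, 2],
 [-3, -3, 3],
 [2, 1, 3]].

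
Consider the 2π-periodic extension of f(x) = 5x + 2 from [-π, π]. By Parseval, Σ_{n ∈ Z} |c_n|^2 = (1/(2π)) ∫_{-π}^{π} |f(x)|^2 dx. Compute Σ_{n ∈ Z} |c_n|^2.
Σ |c_n|^2 = 25π^2/3 + 4

Expand and integrate term by term over [-π, π]:
  ∫ (5x)^2 dx = 25·(2π^3/3); ∫ 2·5·(2)·x dx = 0 (odd integrand); ∫ 2^2 dx = 4·2π.
So (1/(2π)) ∫_{-π}^{π} (5x + 2)^2 dx = 25π^2/3 + 4 = 25π^2/3 + 4.
Parseval ⇒ Σ |c_n|^2 = 25π^2/3 + 4.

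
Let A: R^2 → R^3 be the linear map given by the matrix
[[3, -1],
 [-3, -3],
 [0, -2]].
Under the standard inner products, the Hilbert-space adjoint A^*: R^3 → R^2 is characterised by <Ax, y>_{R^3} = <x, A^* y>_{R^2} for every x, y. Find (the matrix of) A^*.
A^* = A^T =
[[3, -3, 0],
 [-1, -3, -2]]

For real matrices with standard dot products, the defining identity <Ax, y> = <x, A^* y> gives (Ax)^T y = x^T (A^*) y, i.e. x^T A^T y = x^T (A^*) y. Since this holds for all x, y, we must have A^* = A^T. Therefore
A^* =
[[3, -3, 0],
 [-1, -3, -2]].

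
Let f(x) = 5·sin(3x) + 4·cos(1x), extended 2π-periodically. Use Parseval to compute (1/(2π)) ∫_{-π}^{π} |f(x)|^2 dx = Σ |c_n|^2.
Σ |c_n|^2 = 41/2

Expand |f|^2 and use orthogonality of {sin(nx), cos(mx)} on [-π, π]:
  ∫_{-π}^{π} sin(nx)^2 dx = π, ∫ cos(mx)^2 dx = π, and cross terms integrate to 0.
So ∫_{-π}^{π} f(x)^2 dx = 5^2 · π + 4^2 · π = (25 + 16)π.
Divide by 2π: (25 + 16)/2 = 41/2.
By Parseval, this equals Σ |c_n|^2.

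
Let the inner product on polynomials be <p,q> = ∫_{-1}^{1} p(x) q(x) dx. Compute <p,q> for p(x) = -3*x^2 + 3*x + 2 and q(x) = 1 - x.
<p,q> = 0

Expand the product: p(x)·q(x) = 3*x^3 - 6*x^2 + x + 2.
∫_{-1}^{1} of each monomial x^k gives [2/(k+1) if k even, 0 if k odd]. Integrating term-by-term (or equivalently evaluating the antiderivative F(x) = 3*x^4/4 - 2*x^3 + x^2/2 + 2*x at the endpoints):
  F(1) − F(−1) = 5/4 − (5/4) = 0.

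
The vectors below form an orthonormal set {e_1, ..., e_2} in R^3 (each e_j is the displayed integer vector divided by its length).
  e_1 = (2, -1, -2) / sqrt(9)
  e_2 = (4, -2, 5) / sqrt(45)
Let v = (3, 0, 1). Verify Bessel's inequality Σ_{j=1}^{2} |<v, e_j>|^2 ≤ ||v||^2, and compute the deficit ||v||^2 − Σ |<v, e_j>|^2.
Σ |<v, e_j>|^2 = 41/5; ||v||^2 = 10; deficit = 9/5

Write each e_j = u_j / sqrt(<u_j, u_j>) where u_j is the displayed integer vector. Then <v, e_j> = <v, u_j> / sqrt(<u_j, u_j>), so |<v, e_j>|^2 = <v, u_j>^2 / <u_j, u_j>.
Coefficients: <v, e_1> = 4/sqrt(9), <v, e_2> = 17/sqrt(45).
Square and sum: Σ |<v, e_j>|^2 = 41/5.
Compute ||v||^2 = v·v = 10.
Deficit = 10 − 41/5 = 9/5 ≥ 0, confirming Bessel's inequality. (The deficit equals ||v − Σ <v,e_j> e_j||^2, the squared distance from v to span{e_j}.)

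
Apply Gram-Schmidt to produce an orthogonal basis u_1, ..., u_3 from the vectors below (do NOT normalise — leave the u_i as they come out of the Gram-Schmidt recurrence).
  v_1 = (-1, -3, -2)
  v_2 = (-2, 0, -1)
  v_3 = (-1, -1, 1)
Orthogonal basis:
  u_1 = (-1, -3, -2)
  u_2 = (-12/7, 6/7, -3/7)
  u_3 = (-2/3, -2/3, 4/3)

Apply the Gram-Schmidt recurrence
  u_1 = v_1
  u_i = v_i − Σ_{j<i} ((v_i · u_j) / (u_j · u_j)) · u_j.

Step by step this gives:
  u_1 = (-1, -3, -2)
  u_2 = (-12/7, 6/7, -3/7)
  u_3 = (-2/3, -2/3, 4/3)

Orthogonality check:
  u_2 · u_1 = 0 (should be 0)
  u_3 · u_1 = 0 (should be 0)
  u_3 · u_2 = 0 (should be 0)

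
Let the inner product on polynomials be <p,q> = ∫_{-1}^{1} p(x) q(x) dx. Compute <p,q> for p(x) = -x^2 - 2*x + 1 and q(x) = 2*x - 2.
<p,q> = -16/3

Expand the product: p(x)·q(x) = -2*x^3 - 2*x^2 + 6*x - 2.
∫_{-1}^{1} of each monomial x^k gives [2/(k+1) if k even, 0 if k odd]. Integrating term-by-term (or equivalently evaluating the antiderivative F(x) = -x^4/2 - 2*x^3/3 + 3*x^2 - 2*x at the endpoints):
  F(1) − F(−1) = -1/6 − (31/6) = -16/3.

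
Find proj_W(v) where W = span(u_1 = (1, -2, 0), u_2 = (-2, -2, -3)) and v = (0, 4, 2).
proj_W(v) = (0, 4, 2)

Set up U = [u_1 | ... | u_2] ∈ R^(3×2). The projector onto W = col(U) is P = U (U^T U)^(-1) U^T.
Compute U^T U =
  [5, 2]
  [2, 17],
and U^T v = (-8, -14).
Solve U^T U · c = U^T v for the coefficients: c = (-4/3, -2/3). The projection is proj_W(v) = U c.
Check: (v - proj_W(v)) · u_1 = 0  (should be 0).
Check: (v - proj_W(v)) · u_2 = 0  (should be 0).
Result: proj_W(v) = (0, 4, 2).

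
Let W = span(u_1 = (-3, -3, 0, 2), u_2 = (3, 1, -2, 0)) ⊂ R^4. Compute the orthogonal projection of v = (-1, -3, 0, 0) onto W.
proj_W(v) = (-63/41, -69/41, -6/41, 48/41)

Set up U = [u_1 | ... | u_2] ∈ R^(4×2). The projector onto W = col(U) is P = U (U^T U)^(-1) U^T.
Compute U^T U =
  [22, -12]
  [-12, 14],
and U^T v = (12, -6).
Solve U^T U · c = U^T v for the coefficients: c = (24/41, 3/41). The projection is proj_W(v) = U c.
Check: (v - proj_W(v)) · u_1 = 0  (should be 0).
Check: (v - proj_W(v)) · u_2 = 0  (should be 0).
Result: proj_W(v) = (-63/41, -69/41, -6/41, 48/41).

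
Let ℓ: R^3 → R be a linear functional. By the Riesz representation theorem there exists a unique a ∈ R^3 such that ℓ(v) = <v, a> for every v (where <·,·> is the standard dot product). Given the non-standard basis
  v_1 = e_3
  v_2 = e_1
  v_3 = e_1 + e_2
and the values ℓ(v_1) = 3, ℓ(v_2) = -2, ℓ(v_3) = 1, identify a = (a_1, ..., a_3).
a = (-2, 3, 3)

Write a = (a_1, ..., a_3) in the standard basis. For each basis vector v_i, ℓ(v_i) = <v_i, a> is a linear equation in the a_j's. Collect the n equations into a matrix system V a = ℓ, where row i of V is v_i (expressed in the standard basis). Since V is invertible (lower-triangular with 1s on the diagonal, up to permutation), solve by back-substitution:
  V =
[[0, 0, 1],
 [1, 0, 0],
 [1, 1, 0]]
  V a = (3, -2, 1)
Solving gives a = (-2, 3, 3).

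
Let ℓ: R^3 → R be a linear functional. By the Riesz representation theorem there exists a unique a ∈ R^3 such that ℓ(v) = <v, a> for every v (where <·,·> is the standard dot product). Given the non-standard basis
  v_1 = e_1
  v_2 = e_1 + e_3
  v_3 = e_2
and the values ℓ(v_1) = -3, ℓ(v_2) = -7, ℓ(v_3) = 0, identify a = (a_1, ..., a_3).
a = (-3, 0, -4)

Write a = (a_1, ..., a_3) in the standard basis. For each basis vector v_i, ℓ(v_i) = <v_i, a> is a linear equation in the a_j's. Collect the n equations into a matrix system V a = ℓ, where row i of V is v_i (expressed in the standard basis). Since V is invertible (lower-triangular with 1s on the diagonal, up to permutation), solve by back-substitution:
  V =
[[1, 0, 0],
 [1, 0, 1],
 [0, 1, 0]]
  V a = (-3, -7, 0)
Solving gives a = (-3, 0, -4).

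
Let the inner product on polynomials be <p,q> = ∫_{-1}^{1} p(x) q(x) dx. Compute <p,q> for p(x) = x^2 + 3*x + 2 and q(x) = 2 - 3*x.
<p,q> = 10/3

Expand the product: p(x)·q(x) = -3*x^3 - 7*x^2 + 4.
∫_{-1}^{1} of each monomial x^k gives [2/(k+1) if k even, 0 if k odd]. Integrating term-by-term (or equivalently evaluating the antiderivative F(x) = -3*x^4/4 - 7*x^3/3 + 4*x at the endpoints):
  F(1) − F(−1) = 11/12 − (-29/12) = 10/3.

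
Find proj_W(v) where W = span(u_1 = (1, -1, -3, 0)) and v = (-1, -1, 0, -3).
proj_W(v) = (0, 0, 0, 0)

Set up U = [u_1 | ... | u_1] ∈ R^(4×1). The projector onto W = col(U) is P = U (U^T U)^(-1) U^T.
Compute U^T U =
  [11],
and U^T v = (0).
Solve U^T U · c = U^T v for the coefficients: c = (0). The projection is proj_W(v) = U c.
Check: (v - proj_W(v)) · u_1 = 0  (should be 0).
Result: proj_W(v) = (0, 0, 0, 0).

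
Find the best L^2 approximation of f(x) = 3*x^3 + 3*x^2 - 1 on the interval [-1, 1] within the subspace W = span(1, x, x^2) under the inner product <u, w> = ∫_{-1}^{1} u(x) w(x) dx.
g(x) = 3*x^2 + 9*x/5 - 1

The best approximation g ∈ W is the orthogonal projection of f onto W. Writing g = a_0 + a_1 x + a_2 x^2, the coefficients solve the normal equations G · a = b where
  G_{ij} = <φ_i, φ_j> and b_i = <f, φ_i>, with φ_0 = 1, φ_1 = x, φ_2 = x^2.
G =
  [2, 0, 2/3]
  [0, 2/3, 0]
  [2/3, 0, 2/5],
b = (0, 6/5, 8/15).
Solving gives a_0 = -1, a_1 = 9/5, a_2 = 3, so
  g(x) = 3*x^2 + 9*x/5 - 1.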